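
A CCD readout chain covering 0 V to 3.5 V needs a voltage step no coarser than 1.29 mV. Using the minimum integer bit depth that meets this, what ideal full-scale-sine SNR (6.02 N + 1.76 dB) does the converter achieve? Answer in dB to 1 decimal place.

74.0 dB

V_FS = 3.5 V.
3.5 V / 1.29 mV = 2713. Since 2^11 = 2048 and 2^12 = 4096, N = 12.
6.02(12) + 1.76 = 74.00 dB.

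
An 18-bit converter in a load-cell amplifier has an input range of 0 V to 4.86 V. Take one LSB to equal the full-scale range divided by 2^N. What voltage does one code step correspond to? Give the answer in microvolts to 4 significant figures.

V_FS = 4.86 V.
2^18 = 262144 levels.
One LSB is 4.86 V / 262144 = 18.54 µV.

18.54 µV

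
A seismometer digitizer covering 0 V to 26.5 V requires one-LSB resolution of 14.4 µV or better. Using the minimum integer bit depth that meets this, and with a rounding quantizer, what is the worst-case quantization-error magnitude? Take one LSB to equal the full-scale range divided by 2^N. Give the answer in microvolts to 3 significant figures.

6.32 µV

Span = 26.5 V.
26.5 V / 14.4 µV = 1.840e6. Since 2^20 = 1048576 and 2^21 = 2097152, N = 21.
LSB = 26.5 V ÷ 2^21 = 26.5/2097152 V = 12.636 µV.
|e|_max = LSB/2 = 6.32 µV.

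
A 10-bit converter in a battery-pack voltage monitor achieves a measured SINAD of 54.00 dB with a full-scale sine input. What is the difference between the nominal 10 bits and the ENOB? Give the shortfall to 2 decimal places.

1.32 bits

Effective bits = (54.00 − 1.76)/6.02 = 8.6777.
10 − 8.6777 = 1.32 bits below nominal.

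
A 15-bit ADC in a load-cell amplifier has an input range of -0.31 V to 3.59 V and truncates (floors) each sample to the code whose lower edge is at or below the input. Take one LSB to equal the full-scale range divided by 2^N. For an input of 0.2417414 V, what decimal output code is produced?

Range = 3.59 − (-0.31) = 3.9 V. LSB = 3.9 V / 2^15 ≈ 119.0 µV.
V_in − V_min = 0.2417414 − (-0.31) = 0.5517414 V.
Divide by LSB: 0.5517414 × 32768/3.9 = 4635.7595.
Truncating gives code 4635.

4635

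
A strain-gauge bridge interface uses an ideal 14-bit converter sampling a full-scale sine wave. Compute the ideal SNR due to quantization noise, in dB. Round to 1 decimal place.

SNR = 6.02·14 + 1.76 = 86.04 dB.

86.0 dB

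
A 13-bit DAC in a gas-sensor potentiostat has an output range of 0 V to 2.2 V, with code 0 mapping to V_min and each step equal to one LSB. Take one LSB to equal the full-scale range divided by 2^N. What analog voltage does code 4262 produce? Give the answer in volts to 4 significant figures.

1.145 V

Full-scale range = 2.2 V. LSB = 2.2 V / 2^13.
V_out = 0 + 4262 × (2.2/8192) V
      = 0 + 1.14458 = 1.14458 V.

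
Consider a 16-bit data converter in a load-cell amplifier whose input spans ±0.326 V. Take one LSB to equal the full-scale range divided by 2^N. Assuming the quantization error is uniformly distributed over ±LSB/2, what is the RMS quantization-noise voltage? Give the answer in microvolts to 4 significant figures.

Full-scale range = 0.326 V − (-0.326 V) = 0.652 V.
LSB = 0.652 V ÷ 2^16 = 0.652/65536 V = 9.94873 µV.
V_rms = LSB/√12 = 9.94873 µV / √12 = 2.872 µV.

2.872 µV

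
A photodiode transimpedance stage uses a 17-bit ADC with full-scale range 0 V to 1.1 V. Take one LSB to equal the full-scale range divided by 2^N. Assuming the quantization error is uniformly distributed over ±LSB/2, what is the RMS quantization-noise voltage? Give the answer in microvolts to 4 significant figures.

2.423 µV

Full-scale range = 1.1 V.
LSB = 1.1 V / 2^17 = 8.39233 µV.
RMS of a uniform error over width LSB is LSB/√12 = 2.423 µV.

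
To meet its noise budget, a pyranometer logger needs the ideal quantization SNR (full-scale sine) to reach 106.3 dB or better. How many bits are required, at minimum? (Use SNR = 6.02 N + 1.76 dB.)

6.02 N + 1.76 ≥ 106.3 gives N ≥ 17.365, so the minimum integer is 18.

18 bits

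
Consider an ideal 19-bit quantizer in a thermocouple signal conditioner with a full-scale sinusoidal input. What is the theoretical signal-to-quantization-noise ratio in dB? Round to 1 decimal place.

116.1 dB

Ideal quantization SNR: 6.02 × 19 + 1.76 dB = 116.1 dB.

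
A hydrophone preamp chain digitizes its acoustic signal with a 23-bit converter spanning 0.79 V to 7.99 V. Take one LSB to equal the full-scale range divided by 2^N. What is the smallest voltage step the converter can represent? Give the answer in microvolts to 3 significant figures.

Full-scale range = 7.99 V − (0.79 V) = 7.2 V.
2^23 = 8388608 levels.
LSB = 7.2 V ÷ 2^23 = 7.2/8388608 V = 0.858 µV.

0.858 µV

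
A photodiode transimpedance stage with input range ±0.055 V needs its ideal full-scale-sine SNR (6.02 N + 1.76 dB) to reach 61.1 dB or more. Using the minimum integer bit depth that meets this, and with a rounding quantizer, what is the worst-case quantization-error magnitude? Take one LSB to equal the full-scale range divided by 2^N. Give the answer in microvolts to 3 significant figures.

53.7 µV

The full-scale span is 0.055 − (-0.055) = 0.11 V.
6.02 N + 1.76 ≥ 61.1 gives N ≥ 9.857, so the minimum integer is 10.
LSB = 0.11 V ÷ 2^10 = 0.11/1024 V = 107.42 µV.
Max error for round-to-nearest is LSB/2 = 53.7 µV.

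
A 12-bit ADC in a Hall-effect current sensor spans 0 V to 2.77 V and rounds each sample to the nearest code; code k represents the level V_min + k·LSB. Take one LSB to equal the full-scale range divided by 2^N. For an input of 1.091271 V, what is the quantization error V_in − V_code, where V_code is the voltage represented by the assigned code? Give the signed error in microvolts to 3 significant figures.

−228 µV

Range is 2.77 V. LSB = 2.77 V / 2^12 ≈ 0.6763 mV.
(1.091271 − (0)) / LSB = 1.091271 × 4096/2.77 = 1613.6628. Nearest integer: k = 1614.
V_code = 0 + (1614/4096) × 2.77 = 1.091499023 V.
Error = V_in − V_code = 1.091271 − (1.091499023) = −228 µV.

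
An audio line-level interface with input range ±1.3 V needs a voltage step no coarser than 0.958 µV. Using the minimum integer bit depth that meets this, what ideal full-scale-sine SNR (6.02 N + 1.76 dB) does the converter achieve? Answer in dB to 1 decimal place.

134.2 dB

The full-scale span is 1.3 − (-1.3) = 2.6 V.
Need 2^N ≥ 2.6 V / 0.958 µV = 2.714e6 → N_min = 22.
Ideal SNR at N = 22: 6.02·22 + 1.76 = 134.2 dB.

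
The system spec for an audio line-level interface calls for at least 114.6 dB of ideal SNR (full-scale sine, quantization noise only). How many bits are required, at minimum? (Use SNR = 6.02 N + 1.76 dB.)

N ≥ (114.6 − 1.76)/6.02 = 18.744 → N_min = 19.

19 bits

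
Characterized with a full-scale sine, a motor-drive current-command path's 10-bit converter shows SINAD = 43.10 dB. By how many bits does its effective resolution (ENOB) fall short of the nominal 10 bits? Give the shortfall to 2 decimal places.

3.13 bits

N_eff = (43.10 − 1.76)/6.02 = 6.8671 bits.
Lost resolution: 10 − 6.8671 = 3.1329 bits.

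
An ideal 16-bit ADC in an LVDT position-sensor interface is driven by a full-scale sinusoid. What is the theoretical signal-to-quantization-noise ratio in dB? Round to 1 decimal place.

Ideal quantization SNR: 6.02 × 16 + 1.76 dB = 98.1 dB.

98.1 dB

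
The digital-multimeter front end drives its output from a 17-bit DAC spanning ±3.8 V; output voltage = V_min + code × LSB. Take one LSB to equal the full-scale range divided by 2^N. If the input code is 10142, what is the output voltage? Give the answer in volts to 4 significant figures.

Range = 3.8 − (-3.8) = 7.6 V. LSB = 7.6 V / 2^17.
Output = V_min + (10142/131072) × range = -3.8 + 0.0773773 × 7.6 V
      = -3.8 + 0.588068 = -3.21193 V.

-3.212 V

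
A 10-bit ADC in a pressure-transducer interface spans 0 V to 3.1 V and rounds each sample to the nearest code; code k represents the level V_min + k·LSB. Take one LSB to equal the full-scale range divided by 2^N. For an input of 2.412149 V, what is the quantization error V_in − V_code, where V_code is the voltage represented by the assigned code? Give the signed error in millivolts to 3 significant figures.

−0.644 mV

Span = 3.1 V. LSB = 3.1 V / 2^10 ≈ 3.027 mV.
Position in LSBs: (2.412149 − (0)) × 1024/3.1 = 796.7873; rounding gives k = 797.
V_code = 0 + (797/1024) × 3.1 = 2.412792969 V.
Error = V_in − V_code = 2.412149 − (2.412792969) = −0.644 mV.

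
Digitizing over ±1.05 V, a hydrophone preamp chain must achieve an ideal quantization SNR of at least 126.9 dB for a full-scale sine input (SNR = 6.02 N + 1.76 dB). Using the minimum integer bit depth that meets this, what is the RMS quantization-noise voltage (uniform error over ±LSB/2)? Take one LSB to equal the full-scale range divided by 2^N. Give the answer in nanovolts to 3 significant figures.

Full-scale range = 1.05 V − (-1.05 V) = 2.1 V.
6.02 N + 1.76 ≥ 126.9 gives N ≥ 20.787, so the minimum integer is 21.
One LSB is 2.1 V / 2097152 = 1.0014 µV.
σ_q = LSB/√12 = 1.0014 µV/3.4641 = 289 nV.

289 nV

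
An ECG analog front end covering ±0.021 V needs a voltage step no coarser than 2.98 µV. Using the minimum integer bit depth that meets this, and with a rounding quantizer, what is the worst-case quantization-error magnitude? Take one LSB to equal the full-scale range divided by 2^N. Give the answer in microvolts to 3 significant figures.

Full-scale range = 0.021 V − (-0.021 V) = 0.042 V.
Need 2^N ≥ 0.042 V / 2.98 µV = 14090 → N_min = 14.
One LSB is 0.042 V / 16384 = 2.5635 µV.
Half an LSB is 1.28 µV.

1.28 µV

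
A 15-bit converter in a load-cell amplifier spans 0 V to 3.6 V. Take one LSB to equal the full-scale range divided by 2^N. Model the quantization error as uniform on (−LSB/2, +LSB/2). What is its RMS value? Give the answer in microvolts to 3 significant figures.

31.7 µV

V_FS = 3.6 V.
One LSB is 3.6 V / 32768 = 109.86 µV.
V_rms = LSB/√12 = 109.86 µV / √12 = 31.7 µV.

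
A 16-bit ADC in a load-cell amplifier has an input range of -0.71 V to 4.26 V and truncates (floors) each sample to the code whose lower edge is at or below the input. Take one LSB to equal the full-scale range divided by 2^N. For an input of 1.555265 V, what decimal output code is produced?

29870

Full-scale range = 4.26 V − (-0.71 V) = 4.97 V. LSB = 4.97 V / 2^16 ≈ 75.84 µV.
code = ⌊(V_in − V_min)/LSB⌋ = ⌊(V_in − V_min) × 2^16 / range⌋
     = ⌊(1.555265 − (-0.71)) × 65536 / 4.97⌋ = ⌊2.265265 × 65536/4.97⌋
     = ⌊29870.504⌋ = 29870.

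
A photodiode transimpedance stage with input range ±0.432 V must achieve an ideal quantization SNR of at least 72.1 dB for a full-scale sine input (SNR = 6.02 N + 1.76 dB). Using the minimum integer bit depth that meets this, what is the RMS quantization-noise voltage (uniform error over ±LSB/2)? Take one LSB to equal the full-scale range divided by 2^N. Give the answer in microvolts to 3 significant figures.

60.9 µV

Range = 0.432 − (-0.432) = 0.864 V.
Solving 6.02 N ≥ 72.1 − 1.76: N ≥ 11.684. Round up → N = 12.
Step size = 0.864/4096 V = 210.94 µV.
σ_q = LSB/√12 = 210.94 µV/3.4641 = 60.9 µV.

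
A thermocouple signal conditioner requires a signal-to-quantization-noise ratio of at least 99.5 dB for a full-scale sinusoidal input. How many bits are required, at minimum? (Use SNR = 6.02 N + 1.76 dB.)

N ≥ (99.5 − 1.76)/6.02 = 16.236 → N_min = 17.

17 bits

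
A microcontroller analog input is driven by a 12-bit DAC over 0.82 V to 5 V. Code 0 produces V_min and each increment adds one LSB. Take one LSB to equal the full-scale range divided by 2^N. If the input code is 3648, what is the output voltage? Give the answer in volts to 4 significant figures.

4.543 V

The full-scale span is 5 − (0.82) = 4.18 V. LSB = 4.18 V / 2^12.
V_out = V_min + code × LSB = 0.82 V + 3648 × 4.18 V / 4096
      = 0.82 V + 3.72281 V = 4.54281 V.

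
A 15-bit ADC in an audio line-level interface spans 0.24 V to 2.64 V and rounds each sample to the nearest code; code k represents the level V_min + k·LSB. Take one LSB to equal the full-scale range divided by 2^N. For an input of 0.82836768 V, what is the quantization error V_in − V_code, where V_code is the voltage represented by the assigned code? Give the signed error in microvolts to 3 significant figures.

The full-scale span is 2.64 − (0.24) = 2.4 V. LSB = 2.4 V / 2^15 ≈ 73.24 µV.
(V_in − V_min)/LSB = (0.82836768 − (0.24)) × 32768/2.4 = 8033.1801 → nearest code k = 8033.
Reconstructed level: 0.24 + 8033 × 2.4/32768 V = 0.82835449219 V.
V_in − V_code = 0.82836768 − (0.82835449219) = +13.2 µV.

+13.2 µV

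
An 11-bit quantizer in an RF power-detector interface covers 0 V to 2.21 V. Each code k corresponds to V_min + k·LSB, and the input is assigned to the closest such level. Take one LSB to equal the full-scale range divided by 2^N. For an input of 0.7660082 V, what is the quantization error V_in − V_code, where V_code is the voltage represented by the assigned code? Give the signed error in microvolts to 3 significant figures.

Range is 2.21 V. LSB = 2.21 V / 2^11 ≈ 1.079 mV.
(0.7660082 − (0)) / LSB = 0.7660082 × 2048/2.21 = 709.8574. Nearest integer: k = 710.
V_code = 0 + (710/2048) × 2.21 = 0.7661621094 V.
V_in − V_code = 0.7660082 − (0.7661621094) = −154 µV.

−154 µV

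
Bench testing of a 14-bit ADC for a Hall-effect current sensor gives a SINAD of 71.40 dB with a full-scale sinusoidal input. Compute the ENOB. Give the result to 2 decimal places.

ENOB = (71.40 − 1.76)/6.02 = 11.5681 bits.

11.57 bits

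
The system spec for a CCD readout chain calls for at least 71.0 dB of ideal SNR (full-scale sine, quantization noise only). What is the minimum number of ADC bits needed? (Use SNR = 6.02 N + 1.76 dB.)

12 bits

Solving 6.02 N ≥ 71.0 − 1.76: N ≥ 11.502. Round up → N = 12.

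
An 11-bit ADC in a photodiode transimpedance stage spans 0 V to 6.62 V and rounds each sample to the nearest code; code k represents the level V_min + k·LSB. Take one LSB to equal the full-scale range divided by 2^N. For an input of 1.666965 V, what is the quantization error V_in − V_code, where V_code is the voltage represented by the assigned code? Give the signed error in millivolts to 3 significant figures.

−0.965 mV

Full-scale range = 6.62 V. LSB = 6.62 V / 2^11 ≈ 3.232 mV.
(1.666965 − (0)) / LSB = 1.666965 × 2048/6.62 = 515.7016. Nearest integer: k = 516.
V_code = 0 + (516/2048) × 6.62 = 1.667929688 V.
e = 1.666965 − (1.667929688) = −0.965 mV.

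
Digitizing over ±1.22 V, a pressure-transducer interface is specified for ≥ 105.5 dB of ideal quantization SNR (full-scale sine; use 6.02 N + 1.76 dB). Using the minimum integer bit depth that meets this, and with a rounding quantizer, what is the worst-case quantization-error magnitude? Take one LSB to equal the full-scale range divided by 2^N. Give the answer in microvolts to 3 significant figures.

4.65 µV

Range = 1.22 − (-1.22) = 2.44 V.
N ≥ (105.5 − 1.76)/6.02 = 17.233 → N_min = 18.
Step size = 2.44/262144 V = 9.3079 µV.
Half an LSB is 4.65 µV.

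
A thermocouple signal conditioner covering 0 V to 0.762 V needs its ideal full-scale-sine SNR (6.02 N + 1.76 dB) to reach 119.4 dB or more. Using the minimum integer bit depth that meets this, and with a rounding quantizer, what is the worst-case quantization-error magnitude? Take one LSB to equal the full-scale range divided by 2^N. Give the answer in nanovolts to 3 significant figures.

363 nV

V_FS = 0.762 V.
N ≥ (119.4 − 1.76)/6.02 = 19.542 → N_min = 20.
Step size = 0.762/1048576 V = 0.72670 µV.
Half an LSB is 363 nV.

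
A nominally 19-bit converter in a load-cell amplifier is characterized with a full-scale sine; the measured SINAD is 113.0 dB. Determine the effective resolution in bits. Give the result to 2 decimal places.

(113.0 − 1.76) / 6.02 = 111.24/6.02 = 18.4784 effective bits.

18.48 bits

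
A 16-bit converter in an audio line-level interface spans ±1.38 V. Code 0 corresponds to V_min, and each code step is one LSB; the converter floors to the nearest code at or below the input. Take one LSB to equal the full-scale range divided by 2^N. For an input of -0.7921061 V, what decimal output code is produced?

The full-scale span is 1.38 − (-1.38) = 2.76 V. LSB = 2.76 V / 2^16 ≈ 42.11 µV.
code = ⌊(V_in − V_min)/LSB⌋ = ⌊(V_in − V_min) × 2^16 / range⌋
     = ⌊(-0.7921061 − (-1.38)) × 65536 / 2.76⌋ = ⌊0.5878939 × 65536/2.76⌋
     = ⌊13959.498⌋ = 13959.

13959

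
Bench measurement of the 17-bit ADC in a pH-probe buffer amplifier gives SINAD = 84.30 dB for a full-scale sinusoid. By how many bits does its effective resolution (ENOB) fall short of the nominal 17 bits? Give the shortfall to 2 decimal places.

3.29 bits

ENOB = (SINAD − 1.76)/6.02 = (84.30 − 1.76)/6.02 = 13.7110 bits.
17 − 13.7110 = 3.29 bits below nominal.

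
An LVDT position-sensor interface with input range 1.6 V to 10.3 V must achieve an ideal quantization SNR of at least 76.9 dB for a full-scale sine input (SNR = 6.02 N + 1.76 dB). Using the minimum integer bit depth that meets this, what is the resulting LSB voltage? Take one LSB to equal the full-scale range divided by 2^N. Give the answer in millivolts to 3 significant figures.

1.06 mV

The full-scale span is 10.3 − (1.6) = 8.7 V.
6.02 N + 1.76 ≥ 76.9 gives N ≥ 12.482, so the minimum integer is 13.
Step size = 8.7/8192 V = 1.06 mV.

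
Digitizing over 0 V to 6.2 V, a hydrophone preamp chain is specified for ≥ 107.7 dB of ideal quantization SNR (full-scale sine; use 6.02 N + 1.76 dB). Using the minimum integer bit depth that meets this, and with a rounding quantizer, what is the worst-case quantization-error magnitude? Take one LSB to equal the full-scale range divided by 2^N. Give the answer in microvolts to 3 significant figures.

11.8 µV

Range is 6.2 V.
6.02 N + 1.76 ≥ 107.7 gives N ≥ 17.598, so the minimum integer is 18.
One LSB is 6.2 V / 262144 = 23.651 µV.
Max error for round-to-nearest is LSB/2 = 11.8 µV.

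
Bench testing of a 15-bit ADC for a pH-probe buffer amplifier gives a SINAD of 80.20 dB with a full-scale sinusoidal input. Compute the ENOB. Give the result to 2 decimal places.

ENOB = (80.20 − 1.76)/6.02 = 13.0299 bits.

13.03 bits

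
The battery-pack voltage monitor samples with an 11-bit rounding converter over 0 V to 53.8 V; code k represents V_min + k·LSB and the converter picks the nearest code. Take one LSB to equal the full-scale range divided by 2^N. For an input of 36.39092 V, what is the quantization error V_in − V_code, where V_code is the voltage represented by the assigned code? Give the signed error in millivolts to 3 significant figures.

V_FS = 53.8 V. LSB = 53.8 V / 2^11 ≈ 26.27 mV.
(V_in − V_min)/LSB = (36.39092 − (0)) × 2048/53.8 = 1385.2900 → nearest code k = 1385.
Reconstructed level: 0 + 1385 × 53.8/2048 V = 36.38330078 V.
e = 36.39092 − (36.38330078) = +7.62 mV.

+7.62 mV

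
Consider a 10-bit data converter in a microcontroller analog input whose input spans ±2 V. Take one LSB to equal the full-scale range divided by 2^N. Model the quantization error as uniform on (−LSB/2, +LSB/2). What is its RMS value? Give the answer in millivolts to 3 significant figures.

1.13 mV

Range = 2 − (-2) = 4 V.
LSB = 4 V / 2^10 = 3.9063 mV.
For a uniform distribution on [−LSB/2, +LSB/2], V_rms = LSB/√12 = 3.9063 mV/3.4641 = 1.13 mV.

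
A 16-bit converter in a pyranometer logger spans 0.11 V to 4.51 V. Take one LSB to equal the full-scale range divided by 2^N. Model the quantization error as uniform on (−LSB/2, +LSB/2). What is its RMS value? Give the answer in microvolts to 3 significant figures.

The full-scale span is 4.51 − (0.11) = 4.4 V.
Step size = 4.4/65536 V = 67.139 µV.
RMS of a uniform error over width LSB is LSB/√12 = 19.4 µV.

19.4 µV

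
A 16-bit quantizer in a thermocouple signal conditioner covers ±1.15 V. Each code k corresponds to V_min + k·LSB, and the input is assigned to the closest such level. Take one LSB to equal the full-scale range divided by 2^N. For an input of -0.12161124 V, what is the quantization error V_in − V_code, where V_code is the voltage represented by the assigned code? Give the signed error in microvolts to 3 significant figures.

Range = 1.15 − (-1.15) = 2.3 V. LSB = 2.3 V / 2^16 ≈ 35.10 µV.
Position in LSBs: (-0.12161124 − (-1.15)) × 65536/2.3 = 29302.8199; rounding gives k = 29303.
V_code = -1.15 + (29303/65536) × 2.3 = -0.12160491943 V.
e = -0.12161124 − (-0.12160491943) = −6.32 µV.

−6.32 µV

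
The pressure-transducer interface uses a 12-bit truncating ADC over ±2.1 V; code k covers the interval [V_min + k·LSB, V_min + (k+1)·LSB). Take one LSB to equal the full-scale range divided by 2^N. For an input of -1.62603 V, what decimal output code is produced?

462

Full-scale range = 2.1 V − (-2.1 V) = 4.2 V. LSB = 4.2 V / 2^12 ≈ 1.025 mV.
code = ⌊(V_in − V_min)/LSB⌋ = ⌊(V_in − V_min) × 2^12 / range⌋
     = ⌊(-1.62603 − (-2.1)) × 4096 / 4.2⌋ = ⌊0.47397 × 4096/4.2⌋
     = ⌊462.234⌋ = 462.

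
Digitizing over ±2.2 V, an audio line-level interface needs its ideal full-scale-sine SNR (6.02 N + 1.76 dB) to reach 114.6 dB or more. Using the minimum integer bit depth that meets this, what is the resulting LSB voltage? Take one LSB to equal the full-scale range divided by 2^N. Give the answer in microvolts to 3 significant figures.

The full-scale span is 2.2 − (-2.2) = 4.4 V.
6.02 N + 1.76 ≥ 114.6 gives N ≥ 18.744, so the minimum integer is 19.
LSB = 4.4 V ÷ 2^19 = 4.4/524288 V = 8.39 µV.

8.39 µV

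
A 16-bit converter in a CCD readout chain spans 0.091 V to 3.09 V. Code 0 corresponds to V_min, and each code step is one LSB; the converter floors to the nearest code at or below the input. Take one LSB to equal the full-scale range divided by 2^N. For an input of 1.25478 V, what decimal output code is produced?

Span: 3.09 V − (0.091 V) = 2.999 V. LSB = 2.999 V / 2^16 ≈ 45.76 µV.
code = ⌊(V_in − V_min)/LSB⌋ = ⌊(V_in − V_min) × 2^16 / range⌋
     = ⌊(1.25478 − (0.091)) × 65536 / 2.999⌋ = ⌊1.16378 × 65536/2.999⌋
     = ⌊25431.639⌋ = 25431.

25431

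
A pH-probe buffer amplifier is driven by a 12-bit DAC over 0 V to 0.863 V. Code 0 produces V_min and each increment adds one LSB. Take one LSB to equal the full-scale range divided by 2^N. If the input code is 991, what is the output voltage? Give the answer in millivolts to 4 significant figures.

Range is 0.863 V. LSB = 0.863 V / 2^12.
V_out = V_min + code × LSB = 0 V + 991 × 0.863 V / 4096
      = 0 V + 0.208797 V = 0.208797 V.

208.8 mV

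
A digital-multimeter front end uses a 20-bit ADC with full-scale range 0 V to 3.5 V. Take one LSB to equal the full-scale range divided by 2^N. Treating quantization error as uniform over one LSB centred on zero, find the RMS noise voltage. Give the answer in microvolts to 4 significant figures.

0.9636 µV

Span = 3.5 V.
One LSB is 3.5 V / 1048576 = 3.33786 µV.
For a uniform distribution on [−LSB/2, +LSB/2], V_rms = LSB/√12 = 3.33786 µV/3.4641 = 0.9636 µV.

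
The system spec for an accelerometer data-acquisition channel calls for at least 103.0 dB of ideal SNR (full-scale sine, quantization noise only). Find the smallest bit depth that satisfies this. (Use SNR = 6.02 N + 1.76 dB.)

Solving 6.02 N ≥ 103.0 − 1.76: N ≥ 16.817. Round up → N = 17.

17 bits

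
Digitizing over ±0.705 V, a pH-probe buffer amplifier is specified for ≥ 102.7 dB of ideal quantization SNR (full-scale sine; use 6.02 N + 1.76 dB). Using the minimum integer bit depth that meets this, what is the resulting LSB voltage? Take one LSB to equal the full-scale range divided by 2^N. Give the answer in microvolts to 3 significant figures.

Range = 0.705 − (-0.705) = 1.41 V.
Required N = ⌈(102.7 − 1.76)/6.02⌉ = ⌈16.767⌉ = 17.
Step size = 1.41/131072 V = 10.8 µV.

10.8 µV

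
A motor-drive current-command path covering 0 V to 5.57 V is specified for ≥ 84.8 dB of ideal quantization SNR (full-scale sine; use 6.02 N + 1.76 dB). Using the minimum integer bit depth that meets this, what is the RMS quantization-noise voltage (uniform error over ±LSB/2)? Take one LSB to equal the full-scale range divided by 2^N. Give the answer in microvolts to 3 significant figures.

98.1 µV

V_FS = 5.57 V.
N ≥ (84.8 − 1.76)/6.02 = 13.794 → N_min = 14.
LSB = 5.57 V / 2^14 = 339.97 µV.
V_rms = LSB/√12 = 98.1 µV.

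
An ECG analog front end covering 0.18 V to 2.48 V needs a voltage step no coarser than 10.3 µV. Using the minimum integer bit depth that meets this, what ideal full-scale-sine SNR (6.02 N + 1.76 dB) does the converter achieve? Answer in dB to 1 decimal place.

The full-scale span is 2.48 − (0.18) = 2.3 V.
2.3 V / 10.3 µV = 223300. Since 2^17 = 131072 and 2^18 = 262144, N = 18.
SNR = 6.02 × 18 + 1.76 = 110.12 dB.

110.1 dB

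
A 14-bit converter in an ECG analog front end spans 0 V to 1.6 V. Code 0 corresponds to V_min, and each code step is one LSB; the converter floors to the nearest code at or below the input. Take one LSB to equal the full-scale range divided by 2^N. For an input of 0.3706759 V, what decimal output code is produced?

3795

Range is 1.6 V. LSB = 1.6 V / 2^14 ≈ 97.66 µV.
(V_in − V_min) × 2^14/range = (0.3706759 − (0)) × 16384/1.6 = 3795.721.
Floor → code = 3795.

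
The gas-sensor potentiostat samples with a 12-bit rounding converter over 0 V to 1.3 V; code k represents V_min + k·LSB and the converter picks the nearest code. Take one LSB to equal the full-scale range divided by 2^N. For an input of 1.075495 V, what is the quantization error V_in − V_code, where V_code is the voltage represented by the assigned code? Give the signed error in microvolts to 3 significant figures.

−115 µV

Full-scale range = 1.3 V. LSB = 1.3 V / 2^12 ≈ 317.4 µV.
(1.075495 − (0)) / LSB = 1.075495 × 4096/1.3 = 3388.6366. Nearest integer: k = 3389.
Reconstructed level: 0 + 3389 × 1.3/4096 V = 1.075610352 V.
e = 1.075495 − (1.075610352) = −115 µV.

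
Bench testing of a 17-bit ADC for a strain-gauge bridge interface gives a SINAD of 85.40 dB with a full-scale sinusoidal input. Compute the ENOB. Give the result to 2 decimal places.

ENOB = (SINAD − 1.76) / 6.02 = (85.40 − 1.76) / 6.02 = 83.64 / 6.02 = 13.8937.

13.89 bits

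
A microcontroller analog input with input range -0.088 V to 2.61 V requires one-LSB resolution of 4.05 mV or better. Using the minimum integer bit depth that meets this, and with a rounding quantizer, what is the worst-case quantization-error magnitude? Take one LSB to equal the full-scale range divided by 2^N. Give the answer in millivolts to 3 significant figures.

1.32 mV

The full-scale span is 2.61 − (-0.088) = 2.698 V.
Required number of levels: 2.698/4.05 mV = 666.17; smallest N with 2^N ≥ that is 10.
One LSB is 2.698 V / 1024 = 2.6348 mV.
Half an LSB is 1.32 mV.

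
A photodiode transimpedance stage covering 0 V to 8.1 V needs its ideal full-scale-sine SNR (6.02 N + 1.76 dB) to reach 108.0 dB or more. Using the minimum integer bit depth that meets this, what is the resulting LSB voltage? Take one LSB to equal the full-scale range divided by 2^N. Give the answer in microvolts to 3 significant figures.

Full-scale range = 8.1 V.
N ≥ (108.0 − 1.76)/6.02 = 17.648 → N_min = 18.
LSB = 8.1 V / 2^18 = 30.9 µV.

30.9 µV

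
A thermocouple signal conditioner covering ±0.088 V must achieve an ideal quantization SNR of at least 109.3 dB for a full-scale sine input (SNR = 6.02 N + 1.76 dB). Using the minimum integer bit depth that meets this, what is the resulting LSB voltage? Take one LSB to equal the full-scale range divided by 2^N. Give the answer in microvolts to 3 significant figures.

0.671 µV

Range = 0.088 − (-0.088) = 0.176 V.
6.02 N + 1.76 ≥ 109.3 gives N ≥ 17.864, so the minimum integer is 18.
One LSB is 0.176 V / 262144 = 0.671 µV.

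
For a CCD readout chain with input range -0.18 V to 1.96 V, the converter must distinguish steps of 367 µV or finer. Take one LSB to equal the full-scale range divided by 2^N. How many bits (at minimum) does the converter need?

The full-scale span is 1.96 − (-0.18) = 2.14 V.
Levels needed ≥ 2.14/367 µV = 5831. 2^13 = 8192 suffices, so N_min = 13.

13 bits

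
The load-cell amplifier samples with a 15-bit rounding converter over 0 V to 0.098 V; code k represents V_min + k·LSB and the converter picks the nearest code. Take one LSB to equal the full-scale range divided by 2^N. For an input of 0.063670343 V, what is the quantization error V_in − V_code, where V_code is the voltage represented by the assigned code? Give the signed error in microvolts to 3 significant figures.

+0.848 µV

Range is 0.098 V. LSB = 0.098 V / 2^15 ≈ 2.991 µV.
Position in LSBs: (0.063670343 − (0)) × 32768/0.098 = 21289.2837; rounding gives k = 21289.
V_code = 0 + (21289/32768) × 0.098 = 0.063669494629 V.
e = 0.063670343 − (0.063669494629) = +0.848 µV.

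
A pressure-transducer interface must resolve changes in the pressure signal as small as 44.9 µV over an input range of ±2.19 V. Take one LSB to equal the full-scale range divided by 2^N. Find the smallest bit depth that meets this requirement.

Full-scale range = 2.19 V − (-2.19 V) = 4.38 V.
Levels needed ≥ 4.38/44.9 µV = 97550. 2^17 = 131072 suffices, so N_min = 17.

17 bits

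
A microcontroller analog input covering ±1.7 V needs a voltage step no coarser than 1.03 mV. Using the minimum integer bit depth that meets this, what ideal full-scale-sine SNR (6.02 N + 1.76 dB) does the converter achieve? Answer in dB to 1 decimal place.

Span: 1.7 V − (-1.7 V) = 3.4 V.
Levels needed ≥ 3.4/1.03 mV = 3301. 2^12 = 4096 suffices, so N_min = 12.
6.02(12) + 1.76 = 74.00 dB.

74.0 dB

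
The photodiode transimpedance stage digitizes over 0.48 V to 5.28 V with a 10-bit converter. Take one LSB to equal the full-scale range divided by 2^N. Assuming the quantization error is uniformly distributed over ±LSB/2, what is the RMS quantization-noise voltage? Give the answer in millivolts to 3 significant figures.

Full-scale range = 5.28 V − (0.48 V) = 4.8 V.
LSB = 4.8 V ÷ 2^10 = 4.8/1024 V = 4.6875 mV.
RMS of a uniform error over width LSB is LSB/√12 = 1.35 mV.

1.35 mV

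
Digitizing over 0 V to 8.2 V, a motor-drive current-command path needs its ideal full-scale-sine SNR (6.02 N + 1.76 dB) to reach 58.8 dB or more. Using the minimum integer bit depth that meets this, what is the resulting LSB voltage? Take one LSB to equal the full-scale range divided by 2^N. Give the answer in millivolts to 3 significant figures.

Span = 8.2 V.
Solving 6.02 N ≥ 58.8 − 1.76: N ≥ 9.475. Round up → N = 10.
LSB = 8.2 V / 2^10 = 8.01 mV.

8.01 mV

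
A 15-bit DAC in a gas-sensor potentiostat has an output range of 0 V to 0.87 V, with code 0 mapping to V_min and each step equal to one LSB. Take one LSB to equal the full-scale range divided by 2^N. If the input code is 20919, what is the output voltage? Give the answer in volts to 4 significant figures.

Span = 0.87 V. LSB = 0.87 V / 2^15.
V_out = V_min + code × LSB = 0 V + 20919 × 0.87 V / 32768
      = 0 V + 0.555406 V = 0.555406 V.

0.5554 V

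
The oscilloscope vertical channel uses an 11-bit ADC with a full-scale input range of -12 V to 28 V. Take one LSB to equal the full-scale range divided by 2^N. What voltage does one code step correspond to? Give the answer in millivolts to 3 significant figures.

19.5 mV

Range = 28 − (-12) = 40 V.
There are 2^11 = 2048 steps.
One LSB is 40 V / 2048 = 19.5 mV.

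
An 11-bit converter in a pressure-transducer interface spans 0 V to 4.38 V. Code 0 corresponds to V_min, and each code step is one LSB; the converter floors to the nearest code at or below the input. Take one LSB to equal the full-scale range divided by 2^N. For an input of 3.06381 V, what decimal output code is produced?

V_FS = 4.38 V. LSB = 4.38 V / 2^11 ≈ 2.139 mV.
V_in − V_min = 3.06381 − (0) = 3.06381 V.
Divide by LSB: 3.06381 × 2048/4.38 = 1432.5760.
Truncating gives code 1432.

1432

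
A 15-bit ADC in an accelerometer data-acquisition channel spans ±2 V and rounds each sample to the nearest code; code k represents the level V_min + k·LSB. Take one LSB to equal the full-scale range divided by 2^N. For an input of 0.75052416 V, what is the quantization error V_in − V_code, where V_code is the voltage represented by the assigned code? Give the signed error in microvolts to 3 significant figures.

+35.9 µV

Range = 2 − (-2) = 4 V. LSB = 4 V / 2^15 ≈ 122.1 µV.
Position in LSBs: (0.75052416 − (-2)) × 32768/4 = 22532.2939; rounding gives k = 22532.
V_code = V_min + k × range/2^15 = -2 + 22532 × 4/32768 = 0.75048828125 V.
e = 0.75052416 − (0.75048828125) = +35.9 µV.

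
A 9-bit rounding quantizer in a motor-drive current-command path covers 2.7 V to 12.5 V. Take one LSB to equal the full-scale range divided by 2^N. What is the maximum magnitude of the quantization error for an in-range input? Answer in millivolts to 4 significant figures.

9.570 mV

Range = 12.5 − (2.7) = 9.8 V.
LSB = 9.8 V ÷ 2^9 = 9.8/512 V = 19.1406 mV.
Worst-case error for round-to-nearest is half an LSB: 9.570 mV.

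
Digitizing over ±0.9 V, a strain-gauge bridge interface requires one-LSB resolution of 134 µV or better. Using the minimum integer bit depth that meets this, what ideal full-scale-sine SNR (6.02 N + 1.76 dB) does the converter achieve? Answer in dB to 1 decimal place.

Range = 0.9 − (-0.9) = 1.8 V.
1.8 V / 134 µV = 13430. Since 2^13 = 8192 and 2^14 = 16384, N = 14.
SNR = 6.02 × 14 + 1.76 = 86.04 dB.

86.0 dB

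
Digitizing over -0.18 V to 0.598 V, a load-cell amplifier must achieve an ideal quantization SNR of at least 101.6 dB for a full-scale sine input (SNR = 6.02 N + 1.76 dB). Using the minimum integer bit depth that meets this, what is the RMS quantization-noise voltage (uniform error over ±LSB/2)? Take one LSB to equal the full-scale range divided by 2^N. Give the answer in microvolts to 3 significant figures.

Range = 0.598 − (-0.18) = 0.778 V.
N ≥ (101.6 − 1.76)/6.02 = 16.585 → N_min = 17.
Step size = 0.778/131072 V = 5.9357 µV.
σ_q = LSB/√12 = 5.9357 µV/3.4641 = 1.71 µV.

1.71 µV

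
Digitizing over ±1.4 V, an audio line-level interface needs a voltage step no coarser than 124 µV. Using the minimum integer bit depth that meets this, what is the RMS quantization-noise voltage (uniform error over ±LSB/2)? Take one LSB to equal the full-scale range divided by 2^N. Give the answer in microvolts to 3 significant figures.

24.7 µV

Full-scale range = 1.4 V − (-1.4 V) = 2.8 V.
Levels needed ≥ 2.8/124 µV = 22580. 2^15 = 32768 suffices, so N_min = 15.
One LSB is 2.8 V / 32768 = 85.449 µV.
RMS noise = LSB/√12 = 24.7 µV.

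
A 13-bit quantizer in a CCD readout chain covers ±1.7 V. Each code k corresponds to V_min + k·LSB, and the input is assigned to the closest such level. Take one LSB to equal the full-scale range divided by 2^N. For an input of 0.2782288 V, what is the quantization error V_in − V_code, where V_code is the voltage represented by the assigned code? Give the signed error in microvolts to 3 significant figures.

+153 µV

Range = 1.7 − (-1.7) = 3.4 V. LSB = 3.4 V / 2^13 ≈ 415.0 µV.
(0.2782288 − (-1.7)) / LSB = 1.9782288 × 8192/3.4 = 4766.3677. Nearest integer: k = 4766.
V_code = -1.7 + (4766/8192) × 3.4 = 0.2780761719 V.
V_in − V_code = 0.2782288 − (0.2780761719) = +153 µV.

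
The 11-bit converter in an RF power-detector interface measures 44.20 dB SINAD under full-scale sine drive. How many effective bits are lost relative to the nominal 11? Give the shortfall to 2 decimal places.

3.95 bits

N_eff = (44.20 − 1.76)/6.02 = 7.0498 bits.
11 − 7.0498 = 3.95 bits below nominal.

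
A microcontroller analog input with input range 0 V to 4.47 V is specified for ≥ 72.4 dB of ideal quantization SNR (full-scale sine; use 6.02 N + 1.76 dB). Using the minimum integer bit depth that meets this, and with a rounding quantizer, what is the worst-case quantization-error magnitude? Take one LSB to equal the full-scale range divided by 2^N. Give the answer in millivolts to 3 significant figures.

Full-scale range = 4.47 V.
Required N = ⌈(72.4 − 1.76)/6.02⌉ = ⌈11.734⌉ = 12.
One LSB is 4.47 V / 4096 = 1.0913 mV.
|e|_max = LSB/2 = 0.546 mV.

0.546 mV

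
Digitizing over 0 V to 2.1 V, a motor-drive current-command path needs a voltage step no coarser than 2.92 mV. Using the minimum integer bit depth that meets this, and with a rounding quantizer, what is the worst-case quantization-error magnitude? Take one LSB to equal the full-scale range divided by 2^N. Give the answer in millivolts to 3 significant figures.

1.03 mV

Range is 2.1 V.
2.1 V / 2.92 mV = 719.2. Since 2^9 = 512 and 2^10 = 1024, N = 10.
LSB = 2.1 V / 2^10 = 2.0508 mV.
Max error for round-to-nearest is LSB/2 = 1.03 mV.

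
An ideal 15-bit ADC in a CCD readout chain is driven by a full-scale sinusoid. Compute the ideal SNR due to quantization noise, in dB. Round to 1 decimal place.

92.1 dB

6.02(15) + 1.76 = 90.30 + 1.76 = 92.06 dB.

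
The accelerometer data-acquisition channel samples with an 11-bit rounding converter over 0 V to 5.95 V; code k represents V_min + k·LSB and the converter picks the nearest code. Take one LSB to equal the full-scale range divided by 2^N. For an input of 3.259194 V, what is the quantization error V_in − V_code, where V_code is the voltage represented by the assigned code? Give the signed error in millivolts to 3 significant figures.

−0.523 mV

Full-scale range = 5.95 V. LSB = 5.95 V / 2^11 ≈ 2.905 mV.
(3.259194 − (0)) / LSB = 3.259194 × 2048/5.95 = 1121.8201. Nearest integer: k = 1122.
V_code = 0 + (1122/2048) × 5.95 = 3.259716797 V.
e = 3.259194 − (3.259716797) = −0.523 mV.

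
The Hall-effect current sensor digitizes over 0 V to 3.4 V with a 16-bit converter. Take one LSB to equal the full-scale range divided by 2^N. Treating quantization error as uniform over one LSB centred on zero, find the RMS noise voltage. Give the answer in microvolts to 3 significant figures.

Span = 3.4 V.
Step size = 3.4/65536 V = 51.880 µV.
σ_q = LSB/√12 = 51.880 µV/3.4641 = 15.0 µV.

15.0 µV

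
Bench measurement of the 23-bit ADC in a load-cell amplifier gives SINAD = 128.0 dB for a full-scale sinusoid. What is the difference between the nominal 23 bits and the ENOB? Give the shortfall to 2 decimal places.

2.03 bits

N_eff = (128.0 − 1.76)/6.02 = 20.9701 bits.
23 − 20.9701 = 2.03 bits below nominal.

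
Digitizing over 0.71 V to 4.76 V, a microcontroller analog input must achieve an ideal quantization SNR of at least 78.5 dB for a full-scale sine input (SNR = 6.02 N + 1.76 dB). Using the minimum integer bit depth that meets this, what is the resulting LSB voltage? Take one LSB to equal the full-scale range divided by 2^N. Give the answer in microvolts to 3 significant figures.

494 µV

Span: 4.76 V − (0.71 V) = 4.05 V.
Solving 6.02 N ≥ 78.5 − 1.76: N ≥ 12.748. Round up → N = 13.
Step size = 4.05/8192 V = 494 µV.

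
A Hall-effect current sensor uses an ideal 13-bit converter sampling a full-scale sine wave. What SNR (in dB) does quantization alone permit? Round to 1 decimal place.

SNR = 6.02·13 + 1.76 = 80.02 dB.

80.0 dB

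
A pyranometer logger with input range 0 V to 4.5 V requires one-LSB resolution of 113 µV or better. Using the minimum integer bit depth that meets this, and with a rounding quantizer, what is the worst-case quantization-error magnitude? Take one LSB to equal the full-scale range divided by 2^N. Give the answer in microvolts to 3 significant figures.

Span = 4.5 V.
Need 2^N ≥ 4.5 V / 113 µV = 39820 → N_min = 16.
One LSB is 4.5 V / 65536 = 68.665 µV.
Half an LSB is 34.3 µV.

34.3 µV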